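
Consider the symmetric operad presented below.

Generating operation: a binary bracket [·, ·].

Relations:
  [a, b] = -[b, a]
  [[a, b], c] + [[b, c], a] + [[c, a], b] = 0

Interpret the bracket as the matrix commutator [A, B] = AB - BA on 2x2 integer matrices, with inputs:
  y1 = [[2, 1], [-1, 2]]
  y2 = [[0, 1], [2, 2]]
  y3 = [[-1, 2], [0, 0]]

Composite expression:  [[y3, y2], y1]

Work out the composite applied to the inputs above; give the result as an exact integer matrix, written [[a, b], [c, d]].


[[-5, 8], [8, 5]]

[y3, y2] = [[4, 3], [2, -4]]
[[y3, y2], y1] = [[-5, 8], [8, 5]]


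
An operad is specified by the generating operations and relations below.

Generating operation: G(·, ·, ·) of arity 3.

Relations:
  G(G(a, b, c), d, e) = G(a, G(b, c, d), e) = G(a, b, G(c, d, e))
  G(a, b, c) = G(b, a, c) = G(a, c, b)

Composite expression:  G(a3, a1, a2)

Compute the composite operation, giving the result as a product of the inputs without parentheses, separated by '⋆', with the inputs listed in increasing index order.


Shape and order are irrelevant to G; the a-input set decides.
G(a3, a1, a2) unparenthesizes to a3 ⋆ a1 ⋆ a2
rearranged into index order: a1 ⋆ a2 ⋆ a3

a1 ⋆ a2 ⋆ a3


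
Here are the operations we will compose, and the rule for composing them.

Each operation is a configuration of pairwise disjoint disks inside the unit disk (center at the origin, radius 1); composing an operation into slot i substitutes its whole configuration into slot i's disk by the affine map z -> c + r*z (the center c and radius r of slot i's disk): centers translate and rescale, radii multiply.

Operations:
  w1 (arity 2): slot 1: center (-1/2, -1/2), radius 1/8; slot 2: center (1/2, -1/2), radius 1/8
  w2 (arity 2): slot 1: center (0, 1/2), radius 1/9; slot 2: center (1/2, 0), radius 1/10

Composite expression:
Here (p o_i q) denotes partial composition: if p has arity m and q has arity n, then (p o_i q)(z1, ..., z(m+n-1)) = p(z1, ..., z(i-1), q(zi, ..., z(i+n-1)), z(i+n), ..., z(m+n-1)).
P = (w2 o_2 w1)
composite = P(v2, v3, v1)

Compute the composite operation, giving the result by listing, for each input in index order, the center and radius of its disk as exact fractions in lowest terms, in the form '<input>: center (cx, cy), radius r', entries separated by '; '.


v1: center (11/20, -1/20), radius 1/80; v2: center (0, 1/2), radius 1/9; v3: center (9/20, -1/20), radius 1/80


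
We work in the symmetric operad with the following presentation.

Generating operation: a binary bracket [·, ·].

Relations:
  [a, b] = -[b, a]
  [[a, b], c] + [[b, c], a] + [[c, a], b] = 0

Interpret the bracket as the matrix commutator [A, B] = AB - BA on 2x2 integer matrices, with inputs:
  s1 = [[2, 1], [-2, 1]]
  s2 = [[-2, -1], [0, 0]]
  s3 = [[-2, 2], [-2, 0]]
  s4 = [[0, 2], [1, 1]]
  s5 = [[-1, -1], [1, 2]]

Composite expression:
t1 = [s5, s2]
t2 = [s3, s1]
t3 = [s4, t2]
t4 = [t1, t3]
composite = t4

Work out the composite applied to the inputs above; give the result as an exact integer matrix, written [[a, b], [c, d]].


[[14, 40], [52, -14]]

[s5, s2] = [[1, 1], [-2, -1]]
[s3, s1] = [[-2, -4], [-6, 2]]
[s4, [s3, s1]] = [[-8, 12], [-10, 8]]
[[s5, s2], [s4, [s3, s1]]] = [[14, 40], [52, -14]]


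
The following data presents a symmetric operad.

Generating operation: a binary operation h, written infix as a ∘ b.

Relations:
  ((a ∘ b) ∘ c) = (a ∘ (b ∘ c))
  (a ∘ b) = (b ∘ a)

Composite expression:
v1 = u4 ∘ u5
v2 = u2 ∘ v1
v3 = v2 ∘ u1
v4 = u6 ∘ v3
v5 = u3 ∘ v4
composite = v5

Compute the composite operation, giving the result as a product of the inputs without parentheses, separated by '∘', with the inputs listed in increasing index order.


u1 ∘ u2 ∘ u3 ∘ u4 ∘ u5 ∘ u6

Shape and order are irrelevant to h; the u-input set decides.
(u4 ∘ u5) flattens to u4 ∘ u5
(u2 ∘ (u4 ∘ u5)) flattens to u2 ∘ u4 ∘ u5
((u2 ∘ (u4 ∘ u5)) ∘ u1) flattens to u2 ∘ u4 ∘ u5 ∘ u1
(u6 ∘ ((u2 ∘ (u4 ∘ u5)) ∘ u1)) flattens to u6 ∘ u2 ∘ u4 ∘ u5 ∘ u1
(u3 ∘ (u6 ∘ ((u2 ∘ (u4 ∘ u5)) ∘ u1))) flattens to u3 ∘ u6 ∘ u2 ∘ u4 ∘ u5 ∘ u1
reordering the factors by index: u1 ∘ u2 ∘ u3 ∘ u4 ∘ u5 ∘ u6


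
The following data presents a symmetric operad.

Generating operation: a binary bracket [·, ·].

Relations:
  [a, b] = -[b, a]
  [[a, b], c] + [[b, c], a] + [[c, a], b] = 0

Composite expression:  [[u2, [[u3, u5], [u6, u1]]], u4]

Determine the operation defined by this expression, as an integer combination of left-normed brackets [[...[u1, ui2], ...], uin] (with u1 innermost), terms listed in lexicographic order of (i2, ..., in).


In the tensor algebra, words opening u1 carry the u1-anchored form.
Composite bracket: [[u2, [[u3, u5], [u6, u1]]], u4]
Expanding via [a, b] = ab - ba: 32 signed words (2^5 = 32).
Words beginning with u1 determine it all:
  u1u6u3u5u2u4 appears with sign -1, giving the term -[[[[[u1, u6], u3], u5], u2], u4]
  u1u6u5u3u2u4 appears with sign +1, giving the term +[[[[[u1, u6], u5], u3], u2], u4]

-[[[[[u1, u6], u3], u5], u2], u4] + [[[[[u1, u6], u5], u3], u2], u4]


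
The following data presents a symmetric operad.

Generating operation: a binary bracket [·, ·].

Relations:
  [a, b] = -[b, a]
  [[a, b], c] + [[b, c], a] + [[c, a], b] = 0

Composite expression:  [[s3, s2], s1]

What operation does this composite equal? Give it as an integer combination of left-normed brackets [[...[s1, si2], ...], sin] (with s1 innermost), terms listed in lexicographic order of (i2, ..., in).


[[s1, s2], s3] - [[s1, s3], s2]


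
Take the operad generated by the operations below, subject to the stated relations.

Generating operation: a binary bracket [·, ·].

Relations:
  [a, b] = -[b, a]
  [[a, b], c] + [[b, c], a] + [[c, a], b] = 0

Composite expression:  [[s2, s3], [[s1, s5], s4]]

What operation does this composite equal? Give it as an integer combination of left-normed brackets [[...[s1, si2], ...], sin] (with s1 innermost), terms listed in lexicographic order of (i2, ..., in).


In the tensor algebra, words opening s1 carry the s1-anchored form.
Composite bracket: [[s2, s3], [[s1, s5], s4]]
The bracket unfolds into 16 signed words via [a, b] = ab - ba (2^4 = 16).
Keep just the words that open with s1:
  sign of s1s5s4s2s3 is -1, so it contributes -[[[[s1, s5], s4], s2], s3]
  sign of s1s5s4s3s2 is +1, so it contributes +[[[[s1, s5], s4], s3], s2]

-[[[[s1, s5], s4], s2], s3] + [[[[s1, s5], s4], s3], s2]


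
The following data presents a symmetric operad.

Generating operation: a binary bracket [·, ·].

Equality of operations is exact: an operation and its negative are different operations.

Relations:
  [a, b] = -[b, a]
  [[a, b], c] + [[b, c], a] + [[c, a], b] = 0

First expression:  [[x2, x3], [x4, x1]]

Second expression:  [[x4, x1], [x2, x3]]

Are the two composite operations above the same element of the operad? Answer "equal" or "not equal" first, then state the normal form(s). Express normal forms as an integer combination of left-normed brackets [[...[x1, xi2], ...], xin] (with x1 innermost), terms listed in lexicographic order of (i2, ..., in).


not equal; first: [[[x1, x4], x2], x3] - [[[x1, x4], x3], x2]; second: -[[[x1, x4], x2], x3] + [[[x1, x4], x3], x2]

Normal form of the first expression: [[[x1, x4], x2], x3] - [[[x1, x4], x3], x2]
Normal form of the second expression: -[[[x1, x4], x2], x3] + [[[x1, x4], x3], x2]
The forms do not match — not equal.


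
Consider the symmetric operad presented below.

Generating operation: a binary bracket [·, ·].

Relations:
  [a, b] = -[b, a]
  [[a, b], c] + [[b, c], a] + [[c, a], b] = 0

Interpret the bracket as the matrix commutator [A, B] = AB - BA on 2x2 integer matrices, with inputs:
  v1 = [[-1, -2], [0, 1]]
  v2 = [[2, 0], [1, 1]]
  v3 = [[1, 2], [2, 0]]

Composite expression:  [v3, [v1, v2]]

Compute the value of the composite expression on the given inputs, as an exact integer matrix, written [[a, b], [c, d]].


[v1, v2] = [[-2, 2], [2, 2]]
[v3, [v1, v2]] = [[0, 10], [-10, 0]]

[[0, 10], [-10, 0]]


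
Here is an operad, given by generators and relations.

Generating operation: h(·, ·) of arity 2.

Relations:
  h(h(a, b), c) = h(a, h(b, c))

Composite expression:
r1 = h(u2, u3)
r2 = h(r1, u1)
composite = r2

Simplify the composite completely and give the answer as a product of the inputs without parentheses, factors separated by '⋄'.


u2 ⋄ u3 ⋄ u1

Key point: h is associative — brackets drop, the u-order remains.
h(u2, u3) flattens to u2 ⋄ u3
h(h(u2, u3), u1) flattens to u2 ⋄ u3 ⋄ u1


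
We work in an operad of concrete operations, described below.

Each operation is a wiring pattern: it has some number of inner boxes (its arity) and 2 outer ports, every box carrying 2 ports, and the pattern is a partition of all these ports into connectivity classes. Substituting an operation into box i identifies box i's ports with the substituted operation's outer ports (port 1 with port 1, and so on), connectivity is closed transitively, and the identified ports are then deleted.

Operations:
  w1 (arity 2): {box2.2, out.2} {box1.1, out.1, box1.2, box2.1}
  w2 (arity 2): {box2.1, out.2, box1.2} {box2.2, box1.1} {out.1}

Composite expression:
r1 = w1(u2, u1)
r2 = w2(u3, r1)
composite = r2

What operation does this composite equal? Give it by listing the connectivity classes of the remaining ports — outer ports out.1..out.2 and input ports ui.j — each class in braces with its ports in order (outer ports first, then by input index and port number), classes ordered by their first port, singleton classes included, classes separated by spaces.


Substituting into w2 glues patterns; closure does the rest.
after w1, the pattern on (u2, u1) reads {out.1, u1.1, u2.1, u2.2} {out.2, u1.2} (out.j = its outer ports)
after w2, the pattern on (u3, u2, u1) reads {out.1} {out.2, u1.1, u2.1, u2.2, u3.2} {u1.2, u3.1} (out.j = its outer ports)

{out.1} {out.2, u1.1, u2.1, u2.2, u3.2} {u1.2, u3.1}


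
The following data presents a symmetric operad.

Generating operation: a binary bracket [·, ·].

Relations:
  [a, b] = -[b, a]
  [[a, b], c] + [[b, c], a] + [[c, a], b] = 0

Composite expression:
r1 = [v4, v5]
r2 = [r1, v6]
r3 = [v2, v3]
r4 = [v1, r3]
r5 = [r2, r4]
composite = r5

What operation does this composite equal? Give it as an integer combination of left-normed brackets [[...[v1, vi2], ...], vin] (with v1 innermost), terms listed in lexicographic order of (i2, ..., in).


-[[[[[v1, v2], v3], v4], v5], v6] + [[[[[v1, v2], v3], v5], v4], v6] + [[[[[v1, v2], v3], v6], v4], v5] - [[[[[v1, v2], v3], v6], v5], v4] + [[[[[v1, v3], v2], v4], v5], v6] - [[[[[v1, v3], v2], v5], v4], v6] - [[[[[v1, v3], v2], v6], v4], v5] + [[[[[v1, v3], v2], v6], v5], v4]

Antisymmetry and Jacobi reduce to v1-anchored left-normed brackets.
Composite bracket: [[[v4, v5], v6], [v1, [v2, v3]]]
Full expansion: 32 signed words from ab - ba (2^5 = 32).
Coefficients come from the v1-initial words:
  sign of v1v2v3v4v5v6 is -1, so it contributes -[[[[[v1, v2], v3], v4], v5], v6]
  sign of v1v2v3v5v4v6 is +1, so it contributes +[[[[[v1, v2], v3], v5], v4], v6]
  sign of v1v2v3v6v4v5 is +1, so it contributes +[[[[[v1, v2], v3], v6], v4], v5]
  sign of v1v2v3v6v5v4 is -1, so it contributes -[[[[[v1, v2], v3], v6], v5], v4]
  sign of v1v3v2v4v5v6 is +1, so it contributes +[[[[[v1, v3], v2], v4], v5], v6]
  sign of v1v3v2v5v4v6 is -1, so it contributes -[[[[[v1, v3], v2], v5], v4], v6]
  sign of v1v3v2v6v4v5 is -1, so it contributes -[[[[[v1, v3], v2], v6], v4], v5]
  sign of v1v3v2v6v5v4 is +1, so it contributes +[[[[[v1, v3], v2], v6], v5], v4]


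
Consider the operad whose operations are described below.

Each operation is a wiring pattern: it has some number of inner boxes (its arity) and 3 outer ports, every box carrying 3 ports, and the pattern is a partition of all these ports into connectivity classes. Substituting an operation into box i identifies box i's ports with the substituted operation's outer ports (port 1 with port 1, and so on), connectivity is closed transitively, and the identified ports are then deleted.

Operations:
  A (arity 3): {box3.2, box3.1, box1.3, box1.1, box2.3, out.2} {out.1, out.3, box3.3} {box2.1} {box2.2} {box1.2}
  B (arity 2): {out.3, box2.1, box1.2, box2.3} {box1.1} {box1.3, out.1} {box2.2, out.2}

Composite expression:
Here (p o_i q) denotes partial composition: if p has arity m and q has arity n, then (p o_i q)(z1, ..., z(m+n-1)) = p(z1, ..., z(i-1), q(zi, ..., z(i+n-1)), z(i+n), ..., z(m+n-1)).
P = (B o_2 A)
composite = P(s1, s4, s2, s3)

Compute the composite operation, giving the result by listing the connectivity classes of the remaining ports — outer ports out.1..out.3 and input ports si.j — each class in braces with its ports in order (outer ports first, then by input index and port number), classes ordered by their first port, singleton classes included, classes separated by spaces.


Substituting into B glues patterns; closure does the rest.
after A, the pattern on (s4, s2, s3) reads {out.1, out.3, s3.3} {out.2, s2.3, s3.1, s3.2, s4.1, s4.3} {s2.1} {s2.2} {s4.2} (out.j = its outer ports)
after B, the pattern on (s1, s4, s2, s3) reads {out.1, s1.3} {out.2, s2.3, s3.1, s3.2, s4.1, s4.3} {out.3, s1.2, s3.3} {s1.1} {s2.1} {s2.2} {s4.2} (out.j = its outer ports)

{out.1, s1.3} {out.2, s2.3, s3.1, s3.2, s4.1, s4.3} {out.3, s1.2, s3.3} {s1.1} {s2.1} {s2.2} {s4.2}


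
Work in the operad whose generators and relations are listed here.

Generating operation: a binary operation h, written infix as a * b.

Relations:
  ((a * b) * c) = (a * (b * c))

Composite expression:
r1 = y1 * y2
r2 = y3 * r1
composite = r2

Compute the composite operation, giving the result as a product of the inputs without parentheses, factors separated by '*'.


y3 * y1 * y2

Key point: h is associative — brackets drop, the y-order remains.
(y1 * y2) linearizes to y1 * y2
(y3 * (y1 * y2)) linearizes to y3 * y1 * y2


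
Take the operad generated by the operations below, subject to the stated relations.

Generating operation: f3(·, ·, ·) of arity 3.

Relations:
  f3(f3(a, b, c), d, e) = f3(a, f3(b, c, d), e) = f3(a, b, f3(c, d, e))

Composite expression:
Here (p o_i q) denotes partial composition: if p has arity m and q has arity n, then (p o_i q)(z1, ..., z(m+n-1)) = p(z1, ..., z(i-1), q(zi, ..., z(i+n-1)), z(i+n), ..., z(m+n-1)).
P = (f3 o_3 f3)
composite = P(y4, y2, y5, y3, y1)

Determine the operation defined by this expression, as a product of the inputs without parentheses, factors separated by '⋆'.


y4 ⋆ y2 ⋆ y5 ⋆ y3 ⋆ y1

All parenthesizations of f3 agree; list the y-inputs left to right.
f3(y5, y3, y1) reduces to y5 ⋆ y3 ⋆ y1
f3(y4, y2, f3(y5, y3, y1)) reduces to y4 ⋆ y2 ⋆ y5 ⋆ y3 ⋆ y1


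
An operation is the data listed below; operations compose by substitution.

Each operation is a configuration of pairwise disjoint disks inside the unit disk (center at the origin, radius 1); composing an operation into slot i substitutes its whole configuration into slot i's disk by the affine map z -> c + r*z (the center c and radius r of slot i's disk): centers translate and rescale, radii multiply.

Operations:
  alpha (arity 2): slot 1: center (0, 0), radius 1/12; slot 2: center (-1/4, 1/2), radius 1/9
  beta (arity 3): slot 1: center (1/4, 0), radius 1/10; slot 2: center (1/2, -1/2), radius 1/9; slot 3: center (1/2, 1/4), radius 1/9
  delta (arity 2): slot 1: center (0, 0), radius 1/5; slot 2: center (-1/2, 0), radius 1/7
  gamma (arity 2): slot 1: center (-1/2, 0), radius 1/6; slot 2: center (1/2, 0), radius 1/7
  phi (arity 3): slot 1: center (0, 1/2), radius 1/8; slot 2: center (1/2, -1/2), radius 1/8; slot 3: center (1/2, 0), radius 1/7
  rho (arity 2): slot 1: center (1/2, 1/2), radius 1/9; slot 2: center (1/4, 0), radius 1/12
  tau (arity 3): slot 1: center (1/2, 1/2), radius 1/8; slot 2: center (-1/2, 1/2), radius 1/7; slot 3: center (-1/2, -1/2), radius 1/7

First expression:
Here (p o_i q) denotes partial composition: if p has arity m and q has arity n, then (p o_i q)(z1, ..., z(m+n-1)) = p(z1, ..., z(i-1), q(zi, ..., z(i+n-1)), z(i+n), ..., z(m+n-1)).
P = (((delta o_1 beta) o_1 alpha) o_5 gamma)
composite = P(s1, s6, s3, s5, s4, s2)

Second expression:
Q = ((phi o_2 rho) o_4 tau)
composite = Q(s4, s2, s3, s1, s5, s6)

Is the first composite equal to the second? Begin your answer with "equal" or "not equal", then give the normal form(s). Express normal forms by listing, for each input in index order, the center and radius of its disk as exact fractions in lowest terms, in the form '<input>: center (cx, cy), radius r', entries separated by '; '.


not equal — first s1: center (1/20, 0), radius 1/600; s2: center (-3/7, 0), radius 1/49; s3: center (1/10, -1/10), radius 1/45; s4: center (-4/7, 0), radius 1/42; s5: center (1/10, 1/20), radius 1/45; s6: center (9/200, 1/100), radius 1/450, second s1: center (4/7, 1/14), radius 1/56; s2: center (9/16, -7/16), radius 1/72; s3: center (17/32, -1/2), radius 1/96; s4: center (0, 1/2), radius 1/8; s5: center (3/7, 1/14), radius 1/49; s6: center (3/7, -1/14), radius 1/49


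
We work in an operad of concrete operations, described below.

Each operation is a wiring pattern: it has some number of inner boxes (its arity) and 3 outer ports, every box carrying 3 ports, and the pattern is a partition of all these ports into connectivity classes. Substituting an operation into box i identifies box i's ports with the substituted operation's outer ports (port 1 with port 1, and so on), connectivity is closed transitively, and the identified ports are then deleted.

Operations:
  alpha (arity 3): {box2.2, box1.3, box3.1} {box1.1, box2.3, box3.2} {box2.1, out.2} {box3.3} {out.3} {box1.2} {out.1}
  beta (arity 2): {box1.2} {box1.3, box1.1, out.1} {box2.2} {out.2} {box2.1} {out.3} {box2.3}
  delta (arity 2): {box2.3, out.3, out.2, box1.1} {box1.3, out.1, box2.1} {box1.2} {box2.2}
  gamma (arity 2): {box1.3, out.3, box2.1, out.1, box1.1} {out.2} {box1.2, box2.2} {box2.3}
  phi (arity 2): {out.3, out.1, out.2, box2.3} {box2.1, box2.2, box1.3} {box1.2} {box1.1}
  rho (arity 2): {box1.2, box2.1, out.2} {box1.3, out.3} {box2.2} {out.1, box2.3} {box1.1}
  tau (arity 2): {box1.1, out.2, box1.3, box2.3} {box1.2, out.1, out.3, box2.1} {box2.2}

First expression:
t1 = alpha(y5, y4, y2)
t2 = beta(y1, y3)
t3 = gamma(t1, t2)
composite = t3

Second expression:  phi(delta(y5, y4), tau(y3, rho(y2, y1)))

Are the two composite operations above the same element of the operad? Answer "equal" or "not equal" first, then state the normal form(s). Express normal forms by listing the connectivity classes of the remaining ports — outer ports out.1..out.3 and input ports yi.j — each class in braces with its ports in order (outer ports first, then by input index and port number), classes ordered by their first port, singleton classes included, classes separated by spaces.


not equal: they reduce to {out.1, out.3, y1.1, y1.3} {out.2} {y1.2} {y2.1, y4.2, y5.3} {y2.2, y4.3, y5.1} {y2.3} {y3.1} {y3.2} {y3.3} {y4.1} {y5.2} and {out.1, out.2, out.3, y1.3, y2.3, y3.1, y3.2, y3.3, y4.3, y5.1} {y1.1, y2.2} {y1.2} {y2.1} {y4.1, y5.3} {y4.2} {y5.2}

The first expression, normalized: {out.1, out.3, y1.1, y1.3} {out.2} {y1.2} {y2.1, y4.2, y5.3} {y2.2, y4.3, y5.1} {y2.3} {y3.1} {y3.2} {y3.3} {y4.1} {y5.2}
The second expression, normalized: {out.1, out.2, out.3, y1.3, y2.3, y3.1, y3.2, y3.3, y4.3, y5.1} {y1.1, y2.2} {y1.2} {y2.1} {y4.1, y5.3} {y4.2} {y5.2}
No match — not equal.


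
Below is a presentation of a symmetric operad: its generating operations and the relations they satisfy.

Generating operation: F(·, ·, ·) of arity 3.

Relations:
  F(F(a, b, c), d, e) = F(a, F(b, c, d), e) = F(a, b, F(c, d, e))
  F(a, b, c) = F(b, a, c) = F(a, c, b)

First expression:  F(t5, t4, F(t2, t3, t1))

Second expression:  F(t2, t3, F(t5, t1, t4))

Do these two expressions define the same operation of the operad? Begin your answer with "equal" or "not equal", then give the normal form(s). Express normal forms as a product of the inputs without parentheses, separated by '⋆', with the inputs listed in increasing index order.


equal; the common form is t1 ⋆ t2 ⋆ t3 ⋆ t4 ⋆ t5

The first expression, normalized: t1 ⋆ t2 ⋆ t3 ⋆ t4 ⋆ t5
The second expression, normalized: t1 ⋆ t2 ⋆ t3 ⋆ t4 ⋆ t5
Identical normal forms: equal.


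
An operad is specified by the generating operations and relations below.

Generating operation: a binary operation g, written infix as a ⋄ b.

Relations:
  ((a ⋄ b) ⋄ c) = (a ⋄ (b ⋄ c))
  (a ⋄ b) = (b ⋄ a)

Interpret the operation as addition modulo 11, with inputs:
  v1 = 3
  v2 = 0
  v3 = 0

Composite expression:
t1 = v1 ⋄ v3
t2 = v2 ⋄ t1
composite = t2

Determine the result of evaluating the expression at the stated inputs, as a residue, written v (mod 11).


3 (mod 11)

(v1 ⋄ v3) = 3
(v2 ⋄ (v1 ⋄ v3)) = 3


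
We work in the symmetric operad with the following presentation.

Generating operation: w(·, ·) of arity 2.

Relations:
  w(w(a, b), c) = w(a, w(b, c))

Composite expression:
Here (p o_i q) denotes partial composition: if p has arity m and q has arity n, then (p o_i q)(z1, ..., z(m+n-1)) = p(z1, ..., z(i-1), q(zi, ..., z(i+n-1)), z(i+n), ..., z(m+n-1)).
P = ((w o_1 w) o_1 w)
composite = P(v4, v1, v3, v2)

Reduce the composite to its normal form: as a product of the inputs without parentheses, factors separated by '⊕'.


The w-tree's shape is irrelevant; the v-reading-order decides.
w(v4, v1) spells out as v4 ⊕ v1
w(w(v4, v1), v3) spells out as v4 ⊕ v1 ⊕ v3
w(w(w(v4, v1), v3), v2) spells out as v4 ⊕ v1 ⊕ v3 ⊕ v2

v4 ⊕ v1 ⊕ v3 ⊕ v2


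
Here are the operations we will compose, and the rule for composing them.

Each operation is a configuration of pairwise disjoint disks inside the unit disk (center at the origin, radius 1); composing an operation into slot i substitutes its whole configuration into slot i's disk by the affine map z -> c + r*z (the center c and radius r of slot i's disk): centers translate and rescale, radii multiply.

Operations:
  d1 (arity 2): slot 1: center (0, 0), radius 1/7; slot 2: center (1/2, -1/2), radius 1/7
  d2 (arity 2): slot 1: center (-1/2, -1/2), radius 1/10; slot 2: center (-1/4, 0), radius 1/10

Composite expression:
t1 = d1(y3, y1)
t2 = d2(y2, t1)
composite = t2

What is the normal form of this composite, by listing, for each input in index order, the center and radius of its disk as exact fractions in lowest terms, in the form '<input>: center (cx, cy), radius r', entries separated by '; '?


y1: center (-1/5, -1/20), radius 1/70; y2: center (-1/2, -1/2), radius 1/10; y3: center (-1/4, 0), radius 1/70

Nesting under d2 composes maps z -> c + r*z down each y-path.
y2: after 1 affine step, its disk has center (-1/2, -1/2), radius 1/10
y3: after 2 affine steps, its disk has center (-1/4, 0), radius 1/70
y1: after 2 affine steps, its disk has center (-1/5, -1/20), radius 1/70


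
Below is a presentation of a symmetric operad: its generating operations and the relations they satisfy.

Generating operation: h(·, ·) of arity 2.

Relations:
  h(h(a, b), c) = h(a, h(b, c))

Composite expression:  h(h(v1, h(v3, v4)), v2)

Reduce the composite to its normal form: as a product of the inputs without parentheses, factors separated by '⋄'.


Under associativity of h, the answer is the v's in reading order.
h(v3, v4) flattens to v3 ⋄ v4
h(v1, h(v3, v4)) flattens to v1 ⋄ v3 ⋄ v4
h(h(v1, h(v3, v4)), v2) flattens to v1 ⋄ v3 ⋄ v4 ⋄ v2

v1 ⋄ v3 ⋄ v4 ⋄ v2


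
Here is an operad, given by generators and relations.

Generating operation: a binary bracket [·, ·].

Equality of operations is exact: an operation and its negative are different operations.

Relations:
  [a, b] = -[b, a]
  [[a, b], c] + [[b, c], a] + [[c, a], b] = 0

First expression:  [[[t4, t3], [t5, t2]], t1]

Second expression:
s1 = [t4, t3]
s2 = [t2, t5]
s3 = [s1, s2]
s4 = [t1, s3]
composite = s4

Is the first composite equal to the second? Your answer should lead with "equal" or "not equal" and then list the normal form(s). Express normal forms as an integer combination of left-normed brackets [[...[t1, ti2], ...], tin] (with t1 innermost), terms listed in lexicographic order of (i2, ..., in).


equal — both sides give [[[[t1, t2], t5], t3], t4] - [[[[t1, t2], t5], t4], t3] - [[[[t1, t3], t4], t2], t5] + [[[[t1, t3], t4], t5], t2] + [[[[t1, t4], t3], t2], t5] - [[[[t1, t4], t3], t5], t2] - [[[[t1, t5], t2], t3], t4] + [[[[t1, t5], t2], t4], t3]

The first expression, normalized: [[[[t1, t2], t5], t3], t4] - [[[[t1, t2], t5], t4], t3] - [[[[t1, t3], t4], t2], t5] + [[[[t1, t3], t4], t5], t2] + [[[[t1, t4], t3], t2], t5] - [[[[t1, t4], t3], t5], t2] - [[[[t1, t5], t2], t3], t4] + [[[[t1, t5], t2], t4], t3]
The second expression, normalized: [[[[t1, t2], t5], t3], t4] - [[[[t1, t2], t5], t4], t3] - [[[[t1, t3], t4], t2], t5] + [[[[t1, t3], t4], t5], t2] + [[[[t1, t4], t3], t2], t5] - [[[[t1, t4], t3], t5], t2] - [[[[t1, t5], t2], t3], t4] + [[[[t1, t5], t2], t4], t3]
The forms coincide; equal.


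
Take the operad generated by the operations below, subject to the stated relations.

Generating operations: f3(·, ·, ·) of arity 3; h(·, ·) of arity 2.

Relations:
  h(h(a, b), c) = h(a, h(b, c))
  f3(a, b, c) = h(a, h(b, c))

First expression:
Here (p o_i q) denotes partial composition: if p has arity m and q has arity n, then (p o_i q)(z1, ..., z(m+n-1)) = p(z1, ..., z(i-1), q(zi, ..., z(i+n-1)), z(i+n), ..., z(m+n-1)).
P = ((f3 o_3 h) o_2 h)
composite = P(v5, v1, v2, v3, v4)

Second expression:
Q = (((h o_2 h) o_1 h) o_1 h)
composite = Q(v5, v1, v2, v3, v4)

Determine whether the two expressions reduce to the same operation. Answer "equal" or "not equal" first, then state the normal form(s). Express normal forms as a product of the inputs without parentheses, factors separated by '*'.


Reducing the first expression gives v5 * v1 * v2 * v3 * v4
Reducing the second expression gives v5 * v1 * v2 * v3 * v4
The normal forms match — equal.

equal; the common form is v5 * v1 * v2 * v3 * v4


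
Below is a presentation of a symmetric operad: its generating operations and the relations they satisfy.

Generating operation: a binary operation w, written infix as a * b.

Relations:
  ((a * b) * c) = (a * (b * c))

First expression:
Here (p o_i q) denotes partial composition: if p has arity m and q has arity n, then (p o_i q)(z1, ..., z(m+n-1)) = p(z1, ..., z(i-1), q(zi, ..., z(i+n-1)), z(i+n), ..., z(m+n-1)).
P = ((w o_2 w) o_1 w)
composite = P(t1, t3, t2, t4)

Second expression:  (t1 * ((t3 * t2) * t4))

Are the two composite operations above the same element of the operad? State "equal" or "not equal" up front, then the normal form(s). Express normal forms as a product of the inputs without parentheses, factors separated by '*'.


equal: each reduces to t1 * t3 * t2 * t4

Normal form of the first expression: t1 * t3 * t2 * t4
Normal form of the second expression: t1 * t3 * t2 * t4
Identical normal forms: equal.


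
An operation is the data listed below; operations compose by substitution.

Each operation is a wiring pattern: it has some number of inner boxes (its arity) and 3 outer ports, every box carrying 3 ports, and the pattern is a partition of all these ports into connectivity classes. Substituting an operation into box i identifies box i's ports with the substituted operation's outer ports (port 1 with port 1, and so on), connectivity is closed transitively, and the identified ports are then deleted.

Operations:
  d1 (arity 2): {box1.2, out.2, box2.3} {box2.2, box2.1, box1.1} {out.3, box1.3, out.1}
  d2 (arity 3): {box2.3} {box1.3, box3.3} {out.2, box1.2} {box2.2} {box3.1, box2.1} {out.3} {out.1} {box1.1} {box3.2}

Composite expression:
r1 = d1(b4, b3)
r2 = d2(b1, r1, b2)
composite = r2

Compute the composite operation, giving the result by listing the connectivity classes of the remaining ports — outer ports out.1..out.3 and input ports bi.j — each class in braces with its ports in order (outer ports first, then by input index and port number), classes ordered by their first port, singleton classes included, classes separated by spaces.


{out.1} {out.2, b1.2} {out.3} {b1.1} {b1.3, b2.3} {b2.1, b4.3} {b2.2} {b3.1, b3.2, b4.1} {b3.3, b4.2}


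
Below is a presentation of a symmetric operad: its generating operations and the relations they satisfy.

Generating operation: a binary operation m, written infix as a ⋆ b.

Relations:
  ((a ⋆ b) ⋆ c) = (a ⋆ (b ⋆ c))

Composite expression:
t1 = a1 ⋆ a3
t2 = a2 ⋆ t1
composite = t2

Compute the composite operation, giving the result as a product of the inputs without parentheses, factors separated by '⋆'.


a2 ⋆ a1 ⋆ a3


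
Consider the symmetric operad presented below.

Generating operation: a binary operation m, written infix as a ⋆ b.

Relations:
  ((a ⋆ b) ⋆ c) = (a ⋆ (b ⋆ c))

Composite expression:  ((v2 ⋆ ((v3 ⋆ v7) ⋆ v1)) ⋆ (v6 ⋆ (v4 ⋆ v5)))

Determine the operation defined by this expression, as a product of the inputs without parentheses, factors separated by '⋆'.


v2 ⋆ v3 ⋆ v7 ⋆ v1 ⋆ v6 ⋆ v4 ⋆ v5

Under associativity of m, the answer is the v's in reading order.
(v3 ⋆ v7) spells out as v3 ⋆ v7
((v3 ⋆ v7) ⋆ v1) spells out as v3 ⋆ v7 ⋆ v1
(v2 ⋆ ((v3 ⋆ v7) ⋆ v1)) spells out as v2 ⋆ v3 ⋆ v7 ⋆ v1
(v4 ⋆ v5) spells out as v4 ⋆ v5
(v6 ⋆ (v4 ⋆ v5)) spells out as v6 ⋆ v4 ⋆ v5
((v2 ⋆ ((v3 ⋆ v7) ⋆ v1)) ⋆ (v6 ⋆ (v4 ⋆ v5))) spells out as v2 ⋆ v3 ⋆ v7 ⋆ v1 ⋆ v6 ⋆ v4 ⋆ v5


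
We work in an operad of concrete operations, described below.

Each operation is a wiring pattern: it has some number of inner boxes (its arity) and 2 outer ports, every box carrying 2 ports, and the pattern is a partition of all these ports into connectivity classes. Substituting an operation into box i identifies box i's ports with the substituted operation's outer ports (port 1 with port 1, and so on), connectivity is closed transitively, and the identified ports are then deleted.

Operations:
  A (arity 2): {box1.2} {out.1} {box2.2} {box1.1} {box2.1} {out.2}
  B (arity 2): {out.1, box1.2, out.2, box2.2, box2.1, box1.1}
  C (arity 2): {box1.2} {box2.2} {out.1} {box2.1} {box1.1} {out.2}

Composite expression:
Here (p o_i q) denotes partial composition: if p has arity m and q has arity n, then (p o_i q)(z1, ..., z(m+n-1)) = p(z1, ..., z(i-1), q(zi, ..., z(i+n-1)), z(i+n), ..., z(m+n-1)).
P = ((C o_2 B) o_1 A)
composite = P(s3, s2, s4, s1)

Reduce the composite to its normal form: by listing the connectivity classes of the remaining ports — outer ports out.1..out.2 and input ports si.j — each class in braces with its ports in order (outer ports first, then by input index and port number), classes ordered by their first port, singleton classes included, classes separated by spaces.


{out.1} {out.2} {s1.1, s1.2, s4.1, s4.2} {s2.1} {s2.2} {s3.1} {s3.2}

Substituting into C glues patterns; closure does the rest.
the subtree at A composes to {out.1} {out.2} {s2.1} {s2.2} {s3.1} {s3.2} on (s3, s2); out.j = own outer ports
the subtree at B composes to {out.1, out.2, s1.1, s1.2, s4.1, s4.2} on (s4, s1); out.j = own outer ports
the subtree at C composes to {out.1} {out.2} {s1.1, s1.2, s4.1, s4.2} {s2.1} {s2.2} {s3.1} {s3.2} on (s3, s2, s4, s1); out.j = own outer ports


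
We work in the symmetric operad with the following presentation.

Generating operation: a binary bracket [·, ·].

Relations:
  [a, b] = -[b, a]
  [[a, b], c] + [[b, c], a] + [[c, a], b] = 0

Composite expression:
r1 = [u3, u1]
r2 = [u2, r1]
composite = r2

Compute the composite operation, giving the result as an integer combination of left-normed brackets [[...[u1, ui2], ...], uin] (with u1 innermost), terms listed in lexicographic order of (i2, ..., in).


[[u1, u3], u2]

Expand each bracket as ab - ba; the u1-initial words give the coefficients.
Composite bracket: [u2, [u3, u1]]
The bracket unfolds into 4 signed words via [a, b] = ab - ba (2^2 = 4).
Coefficients come from the u1-initial words:
  from u1u3u2, sign +1: term +[[u1, u3], u2]


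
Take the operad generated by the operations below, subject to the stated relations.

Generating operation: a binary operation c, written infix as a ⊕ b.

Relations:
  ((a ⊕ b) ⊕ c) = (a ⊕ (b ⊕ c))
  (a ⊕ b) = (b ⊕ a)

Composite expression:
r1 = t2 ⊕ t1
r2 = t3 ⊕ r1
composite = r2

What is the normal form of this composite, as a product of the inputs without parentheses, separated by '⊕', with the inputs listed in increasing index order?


t1 ⊕ t2 ⊕ t3


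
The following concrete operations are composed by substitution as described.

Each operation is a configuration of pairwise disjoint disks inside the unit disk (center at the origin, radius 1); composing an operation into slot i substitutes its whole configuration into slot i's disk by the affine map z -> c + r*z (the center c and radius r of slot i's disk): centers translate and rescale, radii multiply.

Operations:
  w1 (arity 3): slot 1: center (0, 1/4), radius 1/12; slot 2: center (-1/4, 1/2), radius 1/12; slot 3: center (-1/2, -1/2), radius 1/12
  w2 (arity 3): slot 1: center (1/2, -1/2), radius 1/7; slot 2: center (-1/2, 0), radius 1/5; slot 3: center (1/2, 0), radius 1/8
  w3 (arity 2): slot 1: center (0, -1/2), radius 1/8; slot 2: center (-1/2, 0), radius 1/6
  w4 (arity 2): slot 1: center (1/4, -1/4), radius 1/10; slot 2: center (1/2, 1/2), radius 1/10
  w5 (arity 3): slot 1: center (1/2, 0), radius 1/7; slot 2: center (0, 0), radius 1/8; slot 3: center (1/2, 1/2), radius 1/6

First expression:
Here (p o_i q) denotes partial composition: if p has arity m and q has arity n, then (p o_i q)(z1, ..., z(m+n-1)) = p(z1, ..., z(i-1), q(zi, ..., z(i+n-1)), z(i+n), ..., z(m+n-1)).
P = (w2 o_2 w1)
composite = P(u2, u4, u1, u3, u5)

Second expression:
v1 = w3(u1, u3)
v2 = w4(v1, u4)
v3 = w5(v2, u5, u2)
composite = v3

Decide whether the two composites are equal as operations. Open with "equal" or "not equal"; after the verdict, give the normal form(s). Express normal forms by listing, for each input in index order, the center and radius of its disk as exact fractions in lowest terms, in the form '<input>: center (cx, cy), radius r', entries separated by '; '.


not equal — first u1: center (-11/20, 1/10), radius 1/60; u2: center (1/2, -1/2), radius 1/7; u3: center (-3/5, -1/10), radius 1/60; u4: center (-1/2, 1/20), radius 1/60; u5: center (1/2, 0), radius 1/8, second u1: center (15/28, -3/70), radius 1/560; u2: center (1/2, 1/2), radius 1/6; u3: center (37/70, -1/28), radius 1/420; u4: center (4/7, 1/14), radius 1/70; u5: center (0, 0), radius 1/8

The first expression, normalized: u1: center (-11/20, 1/10), radius 1/60; u2: center (1/2, -1/2), radius 1/7; u3: center (-3/5, -1/10), radius 1/60; u4: center (-1/2, 1/20), radius 1/60; u5: center (1/2, 0), radius 1/8
The second expression, normalized: u1: center (15/28, -3/70), radius 1/560; u2: center (1/2, 1/2), radius 1/6; u3: center (37/70, -1/28), radius 1/420; u4: center (4/7, 1/14), radius 1/70; u5: center (0, 0), radius 1/8
They disagree, so not equal.


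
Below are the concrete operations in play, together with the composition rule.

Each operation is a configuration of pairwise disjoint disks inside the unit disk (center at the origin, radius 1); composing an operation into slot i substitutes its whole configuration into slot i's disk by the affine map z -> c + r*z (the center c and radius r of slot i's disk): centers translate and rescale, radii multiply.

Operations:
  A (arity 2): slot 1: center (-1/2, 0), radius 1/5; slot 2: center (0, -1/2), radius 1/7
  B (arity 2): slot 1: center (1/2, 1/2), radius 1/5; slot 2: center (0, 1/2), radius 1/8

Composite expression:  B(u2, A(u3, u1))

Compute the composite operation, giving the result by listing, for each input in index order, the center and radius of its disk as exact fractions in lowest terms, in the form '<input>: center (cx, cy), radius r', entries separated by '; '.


u1: center (0, 7/16), radius 1/56; u2: center (1/2, 1/2), radius 1/5; u3: center (-1/16, 1/2), radius 1/40


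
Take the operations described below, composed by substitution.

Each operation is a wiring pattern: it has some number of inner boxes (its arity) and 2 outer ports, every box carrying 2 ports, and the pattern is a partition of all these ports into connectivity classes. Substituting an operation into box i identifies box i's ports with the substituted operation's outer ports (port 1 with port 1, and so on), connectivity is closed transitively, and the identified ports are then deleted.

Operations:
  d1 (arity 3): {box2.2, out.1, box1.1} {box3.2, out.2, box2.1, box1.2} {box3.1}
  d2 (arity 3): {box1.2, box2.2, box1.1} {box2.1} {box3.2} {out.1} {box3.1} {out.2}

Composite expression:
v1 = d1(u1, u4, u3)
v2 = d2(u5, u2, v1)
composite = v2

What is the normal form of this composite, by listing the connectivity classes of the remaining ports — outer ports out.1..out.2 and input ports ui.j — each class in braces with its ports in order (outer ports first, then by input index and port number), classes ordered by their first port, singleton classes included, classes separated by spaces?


{out.1} {out.2} {u1.1, u4.2} {u1.2, u3.2, u4.1} {u2.1} {u2.2, u5.1, u5.2} {u3.1}


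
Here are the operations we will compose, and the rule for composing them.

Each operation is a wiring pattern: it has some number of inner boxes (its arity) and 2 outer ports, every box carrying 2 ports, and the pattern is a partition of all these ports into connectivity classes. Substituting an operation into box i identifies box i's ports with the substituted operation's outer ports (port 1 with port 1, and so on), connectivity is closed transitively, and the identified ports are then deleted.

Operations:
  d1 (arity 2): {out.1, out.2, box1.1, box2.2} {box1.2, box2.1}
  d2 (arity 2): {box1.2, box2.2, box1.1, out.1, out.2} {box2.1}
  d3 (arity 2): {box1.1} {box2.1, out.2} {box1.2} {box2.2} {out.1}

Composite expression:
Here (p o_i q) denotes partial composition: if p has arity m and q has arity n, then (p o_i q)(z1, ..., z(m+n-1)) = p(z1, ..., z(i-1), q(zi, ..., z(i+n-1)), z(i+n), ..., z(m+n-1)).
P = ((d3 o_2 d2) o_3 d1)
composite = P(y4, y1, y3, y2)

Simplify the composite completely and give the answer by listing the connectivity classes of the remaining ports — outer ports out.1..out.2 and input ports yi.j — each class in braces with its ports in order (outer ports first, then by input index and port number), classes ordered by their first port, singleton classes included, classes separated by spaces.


Treat the ports identified at d3 as solder joints: merge, then drop.
stage d1: inputs (y3, y2), connectivity {out.1, out.2, y2.2, y3.1} {y2.1, y3.2}, out.j its boundary
stage d2: inputs (y1, y3, y2), connectivity {out.1, out.2, y1.1, y1.2, y2.2, y3.1} {y2.1, y3.2}, out.j its boundary
stage d3: inputs (y4, y1, y3, y2), connectivity {out.1} {out.2, y1.1, y1.2, y2.2, y3.1} {y2.1, y3.2} {y4.1} {y4.2}, out.j its boundary

{out.1} {out.2, y1.1, y1.2, y2.2, y3.1} {y2.1, y3.2} {y4.1} {y4.2}


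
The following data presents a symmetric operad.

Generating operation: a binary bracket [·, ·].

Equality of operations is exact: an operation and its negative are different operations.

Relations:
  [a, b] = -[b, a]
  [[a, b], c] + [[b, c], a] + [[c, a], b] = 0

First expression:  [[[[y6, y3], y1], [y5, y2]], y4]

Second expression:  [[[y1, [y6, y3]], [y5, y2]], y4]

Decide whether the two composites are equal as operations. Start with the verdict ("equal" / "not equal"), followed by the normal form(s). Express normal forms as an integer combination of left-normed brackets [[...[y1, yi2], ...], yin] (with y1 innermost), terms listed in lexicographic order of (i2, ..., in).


not equal — first -[[[[[y1, y3], y6], y2], y5], y4] + [[[[[y1, y3], y6], y5], y2], y4] + [[[[[y1, y6], y3], y2], y5], y4] - [[[[[y1, y6], y3], y5], y2], y4], second [[[[[y1, y3], y6], y2], y5], y4] - [[[[[y1, y3], y6], y5], y2], y4] - [[[[[y1, y6], y3], y2], y5], y4] + [[[[[y1, y6], y3], y5], y2], y4]

In normal form, the first expression is -[[[[[y1, y3], y6], y2], y5], y4] + [[[[[y1, y3], y6], y5], y2], y4] + [[[[[y1, y6], y3], y2], y5], y4] - [[[[[y1, y6], y3], y5], y2], y4]
In normal form, the second expression is [[[[[y1, y3], y6], y2], y5], y4] - [[[[[y1, y3], y6], y5], y2], y4] - [[[[[y1, y6], y3], y2], y5], y4] + [[[[[y1, y6], y3], y5], y2], y4]
They disagree, so not equal.
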